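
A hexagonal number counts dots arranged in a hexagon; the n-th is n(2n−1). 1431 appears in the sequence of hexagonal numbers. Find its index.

27

Set n(2n−1) = 1431, giving 2n² − n − 1431 = 0.
The discriminant is 1 + 8·1431 = 11449, and √11449 = 107.
So n = (1 + 107) / 4 = 108/4 = 27.
Check: 27·(2·27 − 1) = 1431. ✓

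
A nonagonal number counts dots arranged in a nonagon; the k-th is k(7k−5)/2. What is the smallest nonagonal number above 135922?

Solve n(7n−5)/2 > 135922 for integer n.
The largest n with value ≤ 135922 is 197 (since 135339 ≤ 135922 < 136719), so the first above is n = 198, value 136719.

136719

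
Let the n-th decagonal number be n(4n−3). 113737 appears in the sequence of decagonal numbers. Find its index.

169

Set n(4n−3) = 113737, giving 4n² − 3n − 113737 = 0.
The discriminant is 9 + 16·113737 = 1819801, and √1819801 = 1349.
So n = (3 + 1349) / 8 = 1352/8 = 169.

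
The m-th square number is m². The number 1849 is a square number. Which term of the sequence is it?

We need n² = 1849, so n = √1849 = 43.
Check: 43² = 1849. ✓

43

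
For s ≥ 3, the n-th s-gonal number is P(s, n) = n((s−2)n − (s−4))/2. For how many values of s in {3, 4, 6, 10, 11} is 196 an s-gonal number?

s = 3: P(3, 19) = 190 and P(3, 20) = 210; 196 is not s-gonal.
s = 4: P(4, 14) = 196. ✓
s = 6: P(6, 10) = 190 and P(6, 11) = 231; 196 is not s-gonal.
s = 10: P(10, 7) = 175 and P(10, 8) = 232; 196 is not s-gonal.
s = 11: P(11, 7) = 196. ✓
Hits: s ∈ {4, 11} → 2.

2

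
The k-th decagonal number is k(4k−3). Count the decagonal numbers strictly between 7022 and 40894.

The n-th decagonal number is n(4n−3).
Smallest index with value > 7022: n = 43 (giving 7267).
Largest index with value < 40894: n = 101 (giving 40501).
Indices 43 through 101: 59 terms.

59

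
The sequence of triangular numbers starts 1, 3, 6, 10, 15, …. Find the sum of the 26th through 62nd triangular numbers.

38739

Σ i(i+1)/2 = (Σi² + Σi) / 2 over i = 26..62.
Σi = 1953 − 325 = 1628 and Σi² = 81375 − 5525 = 75850.
(1·75850 + 1·1628) / 2 = 77478/2 = 38739.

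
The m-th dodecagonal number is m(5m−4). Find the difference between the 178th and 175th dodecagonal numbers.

5283

178·(5·178 − 4) = 157708 and 175·(5·175 − 4) = 152425.
Difference: 157708 − 152425 = 5283.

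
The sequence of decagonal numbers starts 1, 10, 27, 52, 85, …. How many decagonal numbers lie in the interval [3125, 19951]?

43

The n-th decagonal number is n(4n−3).
Smallest index with value ≥ 3125: n = 29 (giving 3277).
Largest index with value ≤ 19951: n = 71 (giving 19951).
Indices 29 through 71: 43 terms.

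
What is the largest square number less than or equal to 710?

676

Solve n² ≤ 710 for integer n.
n = 26 gives 676 ≤ 710, while n = 27 gives 729 > 710; so the answer is 676.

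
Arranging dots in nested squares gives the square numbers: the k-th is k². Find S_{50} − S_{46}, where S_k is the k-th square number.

384

50² = 2500 and 46² = 2116.
Difference: 2500 − 2116 = 384.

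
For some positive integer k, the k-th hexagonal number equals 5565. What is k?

Set n(2n−1) = 5565, giving 2n² − n − 5565 = 0.
The discriminant is 1 + 8·5565 = 44521, and √44521 = 211.
So n = (1 + 211) / 4 = 212/4 = 53.

53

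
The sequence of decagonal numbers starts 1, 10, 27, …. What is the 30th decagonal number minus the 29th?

Consecutive decagonal numbers differ by 8n − 7: here 8·30 − 7 = 233.

233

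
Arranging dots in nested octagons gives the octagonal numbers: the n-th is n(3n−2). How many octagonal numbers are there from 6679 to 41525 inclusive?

The n-th octagonal number is n(3n−2).
Smallest index with value ≥ 6679: n = 48 (giving 6816).
Largest index with value ≤ 41525: n = 117 (giving 40833).
Indices 48 through 117: 70 terms.

70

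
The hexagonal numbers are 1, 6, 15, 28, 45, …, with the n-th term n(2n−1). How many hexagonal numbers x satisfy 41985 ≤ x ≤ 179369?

The n-th hexagonal number is n(2n−1).
Smallest index with value ≥ 41985: n = 146 (giving 42486).
Largest index with value ≤ 179369: n = 299 (giving 178503).
Indices 146 through 299: 154 terms.

154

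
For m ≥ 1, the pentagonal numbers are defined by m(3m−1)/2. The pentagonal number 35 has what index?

Set n(3n−1)/2 = 35, giving 3n² − n − 70 = 0.
So n = (1 + 29) / 6 = 30/6 = 5.

5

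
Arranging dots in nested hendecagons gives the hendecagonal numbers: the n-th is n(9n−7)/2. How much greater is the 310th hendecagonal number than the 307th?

8319

310·(9·310 − 7)/2 = 431365 and 307·(9·307 − 7)/2 = 423046.
Difference: 431365 − 423046 = 8319.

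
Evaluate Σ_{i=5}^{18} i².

Σ_{i=5}^{18} i² = 2109 − 30 = 2079.

2079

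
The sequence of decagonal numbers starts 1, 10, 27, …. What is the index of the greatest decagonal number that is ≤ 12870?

57

Solve n(4n−3) ≤ 12870 for integer n.
n = 57 gives 12825 ≤ 12870, while n = 58 gives 13282 > 12870; so the answer is index 57.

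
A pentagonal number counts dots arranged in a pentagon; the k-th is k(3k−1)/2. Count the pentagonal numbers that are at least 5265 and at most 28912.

80

The n-th pentagonal number is n(3n−1)/2.
Smallest index with value ≥ 5265: n = 60 (giving 5370).
Largest index with value ≤ 28912: n = 139 (giving 28912).
Indices 60 through 139: 80 terms.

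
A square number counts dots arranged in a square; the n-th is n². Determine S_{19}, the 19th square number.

361

19² = 361.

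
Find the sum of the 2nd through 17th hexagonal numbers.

Σ i(2i−1) = 2Σi² − Σi over i = 2..17.
Σi = 153 − 1 = 152 and Σi² = 1785 − 1 = 1784.
2·1784 − 1·152 = 3416.

3416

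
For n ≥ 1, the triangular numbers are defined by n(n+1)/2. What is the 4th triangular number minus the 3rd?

4

Consecutive triangular numbers differ by n: T_{4} − T_{3} = 4.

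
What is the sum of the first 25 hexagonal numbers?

10725

Σ i(2i−1) = 2Σi² − Σi over i = 1..25.
Σi = 325 and Σi² = 5525.
2·5525 − 1·325 = 10725.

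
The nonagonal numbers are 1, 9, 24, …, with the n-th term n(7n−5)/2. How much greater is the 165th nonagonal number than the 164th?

Consecutive nonagonal numbers differ by 7n − 6: here 7·165 − 6 = 1149.

1149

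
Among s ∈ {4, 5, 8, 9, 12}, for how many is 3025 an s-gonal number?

s = 4: P(4, 55) = 3025. ✓
s = 5: P(5, 45) = 3015 and P(5, 46) = 3151; 3025 is not s-gonal.
s = 8: P(8, 32) = 3008 and P(8, 33) = 3201; 3025 is not s-gonal.
s = 9: P(9, 29) = 2871 and P(9, 30) = 3075; 3025 is not s-gonal.
s = 12: P(12, 25) = 3025. ✓
Hits: s ∈ {4, 12} → 2.

2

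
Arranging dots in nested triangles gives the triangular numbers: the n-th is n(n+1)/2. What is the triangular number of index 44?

990

The 44th triangular number is n(n+1)/2 with n = 44.
44·45/2 = 1980/2 = 990.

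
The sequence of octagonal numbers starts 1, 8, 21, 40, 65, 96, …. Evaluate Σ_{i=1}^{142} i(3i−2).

2873299

Σ i(3i−2) = 3Σi² − 2Σi over i = 1..142.
Σi = 10153 and Σi² = 964535.
3·964535 − 2·10153 = 2873299.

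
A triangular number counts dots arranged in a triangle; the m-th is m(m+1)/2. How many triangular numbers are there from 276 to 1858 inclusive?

The n-th triangular number is n(n+1)/2.
Smallest index with value ≥ 276: n = 23 (giving 276).
Largest index with value ≤ 1858: n = 60 (giving 1830).
Indices 23 through 60: 38 terms.

38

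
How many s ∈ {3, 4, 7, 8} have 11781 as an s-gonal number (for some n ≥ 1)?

s = 3: P(3, 153) = 11781. ✓
s = 4: P(4, 108) = 11664 and P(4, 109) = 11881; 11781 is not s-gonal.
s = 7: P(7, 68) = 11458 and P(7, 69) = 11799; 11781 is not s-gonal.
s = 8: P(8, 63) = 11781. ✓
Hits: s ∈ {3, 8} → 2.

2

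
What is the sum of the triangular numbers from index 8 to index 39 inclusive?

10576

Σ i(i+1)/2 = (Σi² + Σi) / 2 over i = 8..39.
Σi = 780 − 28 = 752 and Σi² = 20540 − 140 = 20400.
(1·20400 + 1·752) / 2 = 21152/2 = 10576.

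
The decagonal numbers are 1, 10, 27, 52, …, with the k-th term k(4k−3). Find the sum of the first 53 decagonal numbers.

Σ i(4i−3) = 4Σi² − 3Σi over i = 1..53.
Σi = 1431 and Σi² = 51039.
4·51039 − 3·1431 = 199863.

199863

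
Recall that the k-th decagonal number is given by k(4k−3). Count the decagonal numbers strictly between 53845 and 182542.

The n-th decagonal number is n(4n−3).
Smallest index with value > 53845: n = 117 (giving 54405).
Largest index with value < 182542: n = 213 (giving 180837).
Indices 117 through 213: 97 terms.

97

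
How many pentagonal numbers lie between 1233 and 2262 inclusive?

The n-th pentagonal number is n(3n−1)/2.
Smallest index with value ≥ 1233: n = 29 (giving 1247).
Largest index with value ≤ 2262: n = 39 (giving 2262).
Indices 29 through 39: 11 terms.

11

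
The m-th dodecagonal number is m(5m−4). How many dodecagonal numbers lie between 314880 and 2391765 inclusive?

The n-th dodecagonal number is n(5n−4).
Smallest index with value ≥ 314880: n = 252 (giving 316512).
Largest index with value ≤ 2391765: n = 692 (giving 2391552).
Indices 252 through 692: 441 terms.

441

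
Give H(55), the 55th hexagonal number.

5995

The 55th hexagonal number is n(2n−1) with n = 55.
55·(2·55 − 1) = 55·109 = 5995.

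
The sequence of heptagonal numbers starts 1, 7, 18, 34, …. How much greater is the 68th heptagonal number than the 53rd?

68·(5·68 − 3)/2 = 11458 and 53·(5·53 − 3)/2 = 6943.
Difference: 11458 − 6943 = 4515.

4515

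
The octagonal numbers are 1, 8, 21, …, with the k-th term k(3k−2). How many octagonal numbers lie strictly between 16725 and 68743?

The n-th octagonal number is n(3n−2).
Smallest index with value > 16725: n = 76 (giving 17176).
Largest index with value < 68743: n = 151 (giving 68101).
Indices 76 through 151: 76 terms.

76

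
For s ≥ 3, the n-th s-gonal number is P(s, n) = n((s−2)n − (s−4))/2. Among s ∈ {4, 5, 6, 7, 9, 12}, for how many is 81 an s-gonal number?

s = 4: P(4, 9) = 81. ✓
s = 5: P(5, 7) = 70 and P(5, 8) = 92; 81 is not s-gonal.
s = 6: P(6, 6) = 66 and P(6, 7) = 91; 81 is not s-gonal.
s = 7: P(7, 6) = 81. ✓
s = 9: P(9, 5) = 75 and P(9, 6) = 111; 81 is not s-gonal.
s = 12: P(12, 4) = 64 and P(12, 5) = 105; 81 is not s-gonal.
Hits: s ∈ {4, 7} → 2.

2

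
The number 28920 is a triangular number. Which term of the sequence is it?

Set n(n+1)/2 = 28920, giving n² + n − 57840 = 0.
The discriminant is 1 + 8·28920 = 231361, and √231361 = 481.
So n = (-1 + 481) / 2 = 480/2 = 240.

240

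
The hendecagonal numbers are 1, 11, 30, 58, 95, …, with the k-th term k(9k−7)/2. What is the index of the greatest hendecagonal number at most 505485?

335

Solve n(9n−7)/2 ≤ 505485 for integer n.
n = 335 gives 503840 ≤ 505485, while n = 336 gives 506856 > 505485; so the answer is index 335.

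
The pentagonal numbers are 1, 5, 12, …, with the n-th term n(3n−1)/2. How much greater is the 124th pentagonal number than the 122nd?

124·(3·124 − 1)/2 = 23002 and 122·(3·122 − 1)/2 = 22265.
Difference: 23002 − 22265 = 737.

737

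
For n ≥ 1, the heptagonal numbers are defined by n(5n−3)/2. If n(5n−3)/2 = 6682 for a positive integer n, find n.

52

Set n(5n−3)/2 = 6682, giving 5n² − 3n − 13364 = 0.
The discriminant is 9 + 40·6682 = 267289, and √267289 = 517.
So n = (3 + 517) / 10 = 520/10 = 52.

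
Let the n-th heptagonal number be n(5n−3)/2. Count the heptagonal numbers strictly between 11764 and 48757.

71

The n-th heptagonal number is n(5n−3)/2.
Smallest index with value > 11764: n = 69 (giving 11799).
Largest index with value < 48757: n = 139 (giving 48094).
Indices 69 through 139: 71 terms.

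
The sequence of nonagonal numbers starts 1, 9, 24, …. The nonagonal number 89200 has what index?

160

Set n(7n−5)/2 = 89200, giving 7n² − 5n − 178400 = 0.
The discriminant is 25 + 56·89200 = 4995225, and √4995225 = 2235.
So n = (5 + 2235) / 14 = 2240/14 = 160.
Check: 160·(7·160 − 5)/2 = 89200. ✓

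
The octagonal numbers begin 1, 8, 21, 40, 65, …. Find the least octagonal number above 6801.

Solve n(3n−2) > 6801 for integer n.
The largest n with value ≤ 6801 is 47 (since 6533 ≤ 6801 < 6816), so the first above is n = 48, value 6816.

6816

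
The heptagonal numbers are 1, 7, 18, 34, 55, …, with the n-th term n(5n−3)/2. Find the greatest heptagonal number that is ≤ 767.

697

Solve n(5n−3)/2 ≤ 767 for integer n.
n = 17 gives 697 ≤ 767, while n = 18 gives 783 > 767; so the answer is 697.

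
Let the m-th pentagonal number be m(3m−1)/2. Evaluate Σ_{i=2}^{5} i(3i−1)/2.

74

Σ i(3i−1)/2 = (3Σi² − Σi) / 2 over i = 2..5.
Σi = 15 − 1 = 14 and Σi² = 55 − 1 = 54.
(3·54 − 1·14) / 2 = 148/2 = 74.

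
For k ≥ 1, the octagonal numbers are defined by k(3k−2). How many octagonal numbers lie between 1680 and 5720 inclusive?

21

The n-th octagonal number is n(3n−2).
Smallest index with value ≥ 1680: n = 24 (giving 1680).
Largest index with value ≤ 5720: n = 44 (giving 5720).
Indices 24 through 44: 21 terms.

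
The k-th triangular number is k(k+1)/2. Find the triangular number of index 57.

1653

The 57th triangular number is n(n+1)/2 with n = 57.
57·58/2 = 3306/2 = 1653.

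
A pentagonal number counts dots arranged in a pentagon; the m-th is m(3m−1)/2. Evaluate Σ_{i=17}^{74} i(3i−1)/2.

203174

Σ i(3i−1)/2 = (3Σi² − Σi) / 2 over i = 17..74.
Σi = 2775 − 136 = 2639 and Σi² = 137825 − 1496 = 136329.
(3·136329 − 1·2639) / 2 = 406348/2 = 203174.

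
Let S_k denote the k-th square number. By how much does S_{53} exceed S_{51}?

53² = 2809 and 51² = 2601.
Difference: 2809 − 2601 = 208.

208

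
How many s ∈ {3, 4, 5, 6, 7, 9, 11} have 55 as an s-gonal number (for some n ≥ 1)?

s = 3: P(3, 10) = 55. ✓
s = 4: P(4, 7) = 49 and P(4, 8) = 64; 55 is not s-gonal.
s = 5: P(5, 6) = 51 and P(5, 7) = 70; 55 is not s-gonal.
s = 6: P(6, 5) = 45 and P(6, 6) = 66; 55 is not s-gonal.
s = 7: P(7, 5) = 55. ✓
s = 9: P(9, 4) = 46 and P(9, 5) = 75; 55 is not s-gonal.
s = 11: P(11, 3) = 30 and P(11, 4) = 58; 55 is not s-gonal.
Hits: s ∈ {3, 7} → 2.

2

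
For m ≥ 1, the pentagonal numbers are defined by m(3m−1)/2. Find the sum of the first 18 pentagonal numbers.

3078

Σ i(3i−1)/2 = (3Σi² − Σi) / 2 over i = 1..18.
Σi = 171 and Σi² = 2109.
(3·2109 − 1·171) / 2 = 6156/2 = 3078.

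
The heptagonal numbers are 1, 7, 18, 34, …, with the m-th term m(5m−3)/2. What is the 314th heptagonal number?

246019

The 314th heptagonal number is n(5n−3)/2 with n = 314.
314·(5·314 − 3)/2 = 314·1567/2 = 246019.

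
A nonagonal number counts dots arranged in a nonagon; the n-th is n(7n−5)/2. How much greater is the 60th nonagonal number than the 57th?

60·(7·60 − 5)/2 = 12450 and 57·(7·57 − 5)/2 = 11229.
Difference: 12450 − 11229 = 1221.

1221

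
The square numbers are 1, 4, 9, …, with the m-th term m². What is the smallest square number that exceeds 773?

Solve n² > 773 for integer n.
The largest n with value ≤ 773 is 27 (since 729 ≤ 773 < 784), so the first above is n = 28, value 784.

784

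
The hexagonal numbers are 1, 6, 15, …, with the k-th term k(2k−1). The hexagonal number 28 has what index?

Set n(2n−1) = 28, giving 2n² − n − 28 = 0.
So n = (1 + 15) / 4 = 16/4 = 4.

4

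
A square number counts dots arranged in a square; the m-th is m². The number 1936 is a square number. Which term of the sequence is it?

We need n² = 1936, so n = √1936 = 44.

44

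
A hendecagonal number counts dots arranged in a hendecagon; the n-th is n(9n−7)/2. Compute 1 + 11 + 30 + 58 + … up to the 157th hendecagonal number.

5817007

Σ i(9i−7)/2 = (9Σi² − 7Σi) / 2 over i = 1..157.
Σi = 12403 and Σi² = 1302315.
(9·1302315 − 7·12403) / 2 = 11634014/2 = 5817007.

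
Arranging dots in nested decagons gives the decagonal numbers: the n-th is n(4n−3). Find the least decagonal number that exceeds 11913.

Solve n(4n−3) > 11913 for integer n.
The largest n with value ≤ 11913 is 54 (since 11502 ≤ 11913 < 11935), so the first above is n = 55, value 11935.

11935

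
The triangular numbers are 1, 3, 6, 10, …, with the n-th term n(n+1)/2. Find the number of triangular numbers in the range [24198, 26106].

9

The n-th triangular number is n(n+1)/2.
Smallest index with value ≥ 24198: n = 220 (giving 24310).
Largest index with value ≤ 26106: n = 228 (giving 26106).
Indices 220 through 228: 9 terms.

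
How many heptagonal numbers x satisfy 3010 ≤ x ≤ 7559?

21

The n-th heptagonal number is n(5n−3)/2.
Smallest index with value ≥ 3010: n = 35 (giving 3010).
Largest index with value ≤ 7559: n = 55 (giving 7480).
Indices 35 through 55: 21 terms.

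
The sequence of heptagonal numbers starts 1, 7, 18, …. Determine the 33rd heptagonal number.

33·(5·33 − 3)/2 = 33·162/2 = 33·81 = 2673.

2673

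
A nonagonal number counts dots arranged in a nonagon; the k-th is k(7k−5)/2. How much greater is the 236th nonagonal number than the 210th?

236·(7·236 − 5)/2 = 194346 and 210·(7·210 − 5)/2 = 153825.
Difference: 194346 − 153825 = 40521.

40521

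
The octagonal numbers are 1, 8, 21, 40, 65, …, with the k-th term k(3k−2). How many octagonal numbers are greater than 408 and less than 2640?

17

The n-th octagonal number is n(3n−2).
Smallest index with value > 408: n = 13 (giving 481).
Largest index with value < 2640: n = 29 (giving 2465).
Indices 13 through 29: 17 terms.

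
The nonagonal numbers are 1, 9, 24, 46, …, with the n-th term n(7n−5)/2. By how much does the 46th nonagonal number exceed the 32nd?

3787

46·(7·46 − 5)/2 = 7291 and 32·(7·32 − 5)/2 = 3504.
Difference: 7291 − 3504 = 3787.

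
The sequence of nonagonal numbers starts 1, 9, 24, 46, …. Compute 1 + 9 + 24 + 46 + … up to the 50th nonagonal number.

Σ i(7i−5)/2 = (7Σi² − 5Σi) / 2 over i = 1..50.
Σi = 1275 and Σi² = 42925.
(7·42925 − 5·1275) / 2 = 294100/2 = 147050.

147050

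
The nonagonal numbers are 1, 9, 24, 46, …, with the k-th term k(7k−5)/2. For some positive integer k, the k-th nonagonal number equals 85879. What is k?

Set n(7n−5)/2 = 85879, giving 7n² − 5n − 171758 = 0.
The discriminant is 25 + 56·85879 = 4809249, and √4809249 = 2193.
So n = (5 + 2193) / 14 = 2198/14 = 157.

157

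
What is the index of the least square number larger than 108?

11

Solve n² > 108 for integer n.
The largest n with value ≤ 108 is 10 (since 100 ≤ 108 < 121), so the first above is n = 11, value 121.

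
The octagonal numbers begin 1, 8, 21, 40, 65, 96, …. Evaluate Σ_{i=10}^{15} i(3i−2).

Σ i(3i−2) = 3Σi² − 2Σi over i = 10..15.
Σi = 120 − 45 = 75 and Σi² = 1240 − 285 = 955.
3·955 − 2·75 = 2715.

2715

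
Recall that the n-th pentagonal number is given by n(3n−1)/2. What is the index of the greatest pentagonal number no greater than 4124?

52

Solve n(3n−1)/2 ≤ 4124 for integer n.
n = 52 gives 4030 ≤ 4124, while n = 53 gives 4187 > 4124; so the answer is index 52.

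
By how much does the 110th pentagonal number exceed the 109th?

Consecutive pentagonal numbers differ by 3n − 2: here 3·110 − 2 = 328.

328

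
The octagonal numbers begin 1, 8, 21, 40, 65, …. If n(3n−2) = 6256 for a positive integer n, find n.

Set n(3n−2) = 6256, giving 3n² − 2n − 6256 = 0.
So n = (2 + 274) / 6 = 276/6 = 46.
Check: 46·(3·46 − 2) = 6256. ✓

46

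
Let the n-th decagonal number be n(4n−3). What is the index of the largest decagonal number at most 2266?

Solve n(4n−3) ≤ 2266 for integer n.
n = 24 gives 2232 ≤ 2266, while n = 25 gives 2425 > 2266; so the answer is index 24.

24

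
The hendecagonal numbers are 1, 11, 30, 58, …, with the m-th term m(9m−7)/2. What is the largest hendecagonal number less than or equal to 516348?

515958

Solve n(9n−7)/2 ≤ 516348 for integer n.
n = 339 gives 515958 ≤ 516348, while n = 340 gives 519010 > 516348; so the answer is 515958.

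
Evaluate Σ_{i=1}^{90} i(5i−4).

1218945

Σ i(5i−4) = 5Σi² − 4Σi over i = 1..90.
Σi = 4095 and Σi² = 247065.
5·247065 − 4·4095 = 1218945.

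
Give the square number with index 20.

The 20th square number is n² with n = 20.
20² = 400.

400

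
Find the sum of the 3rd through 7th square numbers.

Σ_{i=3}^{7} i² = 140 − 5 = 135.

135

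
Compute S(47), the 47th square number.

2209

The 47th square number is n² with n = 47.
47² = 2209.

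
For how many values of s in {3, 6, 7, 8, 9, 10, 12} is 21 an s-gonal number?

s = 3: P(3, 6) = 21. ✓
s = 6: P(6, 3) = 15 and P(6, 4) = 28; 21 is not s-gonal.
s = 7: P(7, 3) = 18 and P(7, 4) = 34; 21 is not s-gonal.
s = 8: P(8, 3) = 21. ✓
s = 9: P(9, 2) = 9 and P(9, 3) = 24; 21 is not s-gonal.
s = 10: P(10, 2) = 10 and P(10, 3) = 27; 21 is not s-gonal.
s = 12: P(12, 2) = 12 and P(12, 3) = 33; 21 is not s-gonal.
Hits: s ∈ {3, 8} → 2.

2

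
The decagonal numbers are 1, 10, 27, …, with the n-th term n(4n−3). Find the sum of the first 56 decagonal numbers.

235676

Σ i(4i−3) = 4Σi² − 3Σi over i = 1..56.
Σi = 1596 and Σi² = 60116.
4·60116 − 3·1596 = 235676.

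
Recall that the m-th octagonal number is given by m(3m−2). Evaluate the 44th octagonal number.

5720

The 44th octagonal number is n(3n−2) with n = 44.
44·(3·44 − 2) = 44·130 = 5720.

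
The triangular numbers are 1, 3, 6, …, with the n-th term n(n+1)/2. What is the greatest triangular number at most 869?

861

Solve n(n+1)/2 ≤ 869 for integer n.
n = 41 gives 861 ≤ 869, while n = 42 gives 903 > 869; so the answer is 861.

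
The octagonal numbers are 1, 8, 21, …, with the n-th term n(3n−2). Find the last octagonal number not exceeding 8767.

Solve n(3n−2) ≤ 8767 for integer n.
n = 54 gives 8640 ≤ 8767, while n = 55 gives 8965 > 8767; so the answer is 8640.

8640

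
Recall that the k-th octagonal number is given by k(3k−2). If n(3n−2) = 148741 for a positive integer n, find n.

223

Set n(3n−2) = 148741, giving 3n² − 2n − 148741 = 0.
The discriminant is 4 + 12·148741 = 1784896, and √1784896 = 1336.
So n = (2 + 1336) / 6 = 1338/6 = 223.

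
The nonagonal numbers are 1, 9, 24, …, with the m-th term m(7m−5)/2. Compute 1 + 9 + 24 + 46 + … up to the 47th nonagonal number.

Σ i(7i−5)/2 = (7Σi² − 5Σi) / 2 over i = 1..47.
Σi = 1128 and Σi² = 35720.
(7·35720 − 5·1128) / 2 = 244400/2 = 122200.

122200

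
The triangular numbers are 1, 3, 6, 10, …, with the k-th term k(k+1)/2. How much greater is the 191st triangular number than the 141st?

8325

191·192/2 = 18336 and 141·142/2 = 10011.
Difference: 18336 − 10011 = 8325.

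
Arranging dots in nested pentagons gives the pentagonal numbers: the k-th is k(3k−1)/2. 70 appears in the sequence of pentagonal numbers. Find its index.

7

Set n(3n−1)/2 = 70, giving 3n² − n − 140 = 0.
The discriminant is 1 + 24·70 = 1681, and √1681 = 41.
So n = (1 + 41) / 6 = 42/6 = 7.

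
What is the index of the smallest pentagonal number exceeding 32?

5

Solve n(3n−1)/2 > 32 for integer n.
The largest n with value ≤ 32 is 4 (since 22 ≤ 32 < 35), so the first above is n = 5, value 35.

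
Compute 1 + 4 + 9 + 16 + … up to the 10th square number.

Σ_{i=1}^{10} i² = 10·11·21/6 = 385.

385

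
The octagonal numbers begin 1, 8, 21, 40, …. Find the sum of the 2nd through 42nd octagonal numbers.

74948

Σ i(3i−2) = 3Σi² − 2Σi over i = 2..42.
Σi = 903 − 1 = 902 and Σi² = 25585 − 1 = 25584.
3·25584 − 2·902 = 74948.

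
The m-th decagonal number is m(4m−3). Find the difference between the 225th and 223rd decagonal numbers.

3578

225·(4·225 − 3) = 201825 and 223·(4·223 − 3) = 198247.
Difference: 201825 − 198247 = 3578.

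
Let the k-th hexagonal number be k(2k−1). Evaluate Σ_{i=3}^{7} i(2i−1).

245

Σ i(2i−1) = 2Σi² − Σi over i = 3..7.
Σi = 28 − 3 = 25 and Σi² = 140 − 5 = 135.
2·135 − 1·25 = 245.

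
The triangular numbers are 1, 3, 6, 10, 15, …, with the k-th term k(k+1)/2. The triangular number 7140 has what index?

Set n(n+1)/2 = 7140, giving n² + n − 14280 = 0.
So n = (-1 + 239) / 2 = 238/2 = 119.

119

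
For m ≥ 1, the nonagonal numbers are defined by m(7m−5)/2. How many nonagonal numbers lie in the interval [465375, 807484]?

116

The n-th nonagonal number is n(7n−5)/2.
Smallest index with value ≥ 465375: n = 365 (giving 465375).
Largest index with value ≤ 807484: n = 480 (giving 805200).
Indices 365 through 480: 116 terms.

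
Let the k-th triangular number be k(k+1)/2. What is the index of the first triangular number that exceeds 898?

42

Solve n(n+1)/2 > 898 for integer n.
The largest n with value ≤ 898 is 41 (since 861 ≤ 898 < 903), so the first above is n = 42, value 903.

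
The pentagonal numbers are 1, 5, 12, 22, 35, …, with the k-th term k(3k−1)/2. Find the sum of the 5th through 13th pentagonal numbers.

1143

Σ i(3i−1)/2 = (3Σi² − Σi) / 2 over i = 5..13.
Σi = 91 − 10 = 81 and Σi² = 819 − 30 = 789.
(3·789 − 1·81) / 2 = 2286/2 = 1143.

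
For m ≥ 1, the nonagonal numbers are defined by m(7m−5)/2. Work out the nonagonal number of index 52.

The 52nd nonagonal number is n(7n−5)/2 with n = 52.
52·(7·52 − 5)/2 = 52·359/2 = 9334.

9334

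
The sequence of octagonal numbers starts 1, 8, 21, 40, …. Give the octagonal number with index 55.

The 55th octagonal number is n(3n−2) with n = 55.
55·(3·55 − 2) = 55·163 = 8965.

8965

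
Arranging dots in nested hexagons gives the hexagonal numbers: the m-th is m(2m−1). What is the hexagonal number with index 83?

13695

The 83rd hexagonal number is n(2n−1) with n = 83.
83·(2·83 − 1) = 83·165 = 13695.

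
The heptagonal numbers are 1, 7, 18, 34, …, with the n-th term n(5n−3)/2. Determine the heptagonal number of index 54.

The 54th heptagonal number is n(5n−3)/2 with n = 54.
54·(5·54 − 3)/2 = 54·267/2 = 7209.

7209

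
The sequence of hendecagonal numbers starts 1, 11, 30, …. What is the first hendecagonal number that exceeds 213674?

215058

Solve n(9n−7)/2 > 213674 for integer n.
The largest n with value ≤ 213674 is 218 (since 213095 ≤ 213674 < 215058), so the first above is n = 219, value 215058.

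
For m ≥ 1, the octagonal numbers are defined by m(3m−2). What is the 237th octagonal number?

168033

237·(3·237 − 2) = 237·709 = 168033.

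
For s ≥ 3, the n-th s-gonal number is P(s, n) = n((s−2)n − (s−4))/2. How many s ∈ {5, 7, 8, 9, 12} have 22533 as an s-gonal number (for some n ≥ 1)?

1

s = 5: P(5, 122) = 22265 and P(5, 123) = 22632; 22533 is not s-gonal.
s = 7: P(7, 95) = 22420 and P(7, 96) = 22896; 22533 is not s-gonal.
s = 8: P(8, 87) = 22533. ✓
s = 9: P(9, 80) = 22200 and P(9, 81) = 22761; 22533 is not s-gonal.
s = 12: P(12, 67) = 22177 and P(12, 68) = 22848; 22533 is not s-gonal.
Hits: s ∈ {8} → 1.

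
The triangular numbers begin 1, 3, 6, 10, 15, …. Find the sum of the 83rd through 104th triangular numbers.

Σ i(i+1)/2 = (Σi² + Σi) / 2 over i = 83..104.
Σi = 5460 − 3403 = 2057 and Σi² = 380380 − 187165 = 193215.
(1·193215 + 1·2057) / 2 = 195272/2 = 97636.

97636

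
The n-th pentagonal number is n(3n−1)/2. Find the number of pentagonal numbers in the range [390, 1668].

The n-th pentagonal number is n(3n−1)/2.
Smallest index with value ≥ 390: n = 17 (giving 425).
Largest index with value ≤ 1668: n = 33 (giving 1617).
Indices 17 through 33: 17 terms.

17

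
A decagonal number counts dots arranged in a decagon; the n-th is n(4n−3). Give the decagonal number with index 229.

209077

The 229th decagonal number is n(4n−3) with n = 229.
229·(4·229 − 3) = 229·913 = 209077.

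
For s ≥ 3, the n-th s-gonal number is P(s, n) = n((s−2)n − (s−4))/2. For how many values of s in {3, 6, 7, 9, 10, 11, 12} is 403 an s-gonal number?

1

s = 3: P(3, 27) = 378 and P(3, 28) = 406; 403 is not s-gonal.
s = 6: P(6, 14) = 378 and P(6, 15) = 435; 403 is not s-gonal.
s = 7: P(7, 13) = 403. ✓
s = 9: P(9, 11) = 396 and P(9, 12) = 474; 403 is not s-gonal.
s = 10: P(10, 10) = 370 and P(10, 11) = 451; 403 is not s-gonal.
s = 11: P(11, 9) = 333 and P(11, 10) = 415; 403 is not s-gonal.
s = 12: P(12, 9) = 369 and P(12, 10) = 460; 403 is not s-gonal.
Hits: s ∈ {7} → 1.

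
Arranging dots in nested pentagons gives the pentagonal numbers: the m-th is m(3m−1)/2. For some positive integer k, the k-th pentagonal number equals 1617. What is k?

Set n(3n−1)/2 = 1617, giving 3n² − n − 3234 = 0.
So n = (1 + 197) / 6 = 198/6 = 33.

33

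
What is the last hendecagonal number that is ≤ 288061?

Solve n(9n−7)/2 ≤ 288061 for integer n.
n = 253 gives 287155 ≤ 288061, while n = 254 gives 289433 > 288061; so the answer is 287155.

287155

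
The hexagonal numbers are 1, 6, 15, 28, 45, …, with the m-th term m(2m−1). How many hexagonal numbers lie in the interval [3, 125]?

The n-th hexagonal number is n(2n−1).
Smallest index with value ≥ 3: n = 2 (giving 6).
Largest index with value ≤ 125: n = 8 (giving 120).
Indices 2 through 8: 7 terms.

7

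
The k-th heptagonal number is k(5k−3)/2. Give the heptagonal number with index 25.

The 25th heptagonal number is n(5n−3)/2 with n = 25.
25·(5·25 − 3)/2 = 25·122/2 = 25·61 = 1525.

1525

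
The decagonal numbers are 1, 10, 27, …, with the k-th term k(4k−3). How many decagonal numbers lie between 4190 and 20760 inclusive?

40

The n-th decagonal number is n(4n−3).
Smallest index with value ≥ 4190: n = 33 (giving 4257).
Largest index with value ≤ 20760: n = 72 (giving 20520).
Indices 33 through 72: 40 terms.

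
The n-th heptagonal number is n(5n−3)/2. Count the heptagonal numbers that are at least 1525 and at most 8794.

The n-th heptagonal number is n(5n−3)/2.
Smallest index with value ≥ 1525: n = 25 (giving 1525).
Largest index with value ≤ 8794: n = 59 (giving 8614).
Indices 25 through 59: 35 terms.

35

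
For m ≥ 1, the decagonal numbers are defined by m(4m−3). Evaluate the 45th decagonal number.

The 45th decagonal number is n(4n−3) with n = 45.
45·(4·45 − 3) = 45·177 = 7965.

7965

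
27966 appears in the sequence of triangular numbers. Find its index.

Set n(n+1)/2 = 27966, giving n² + n − 55932 = 0.
The discriminant is 1 + 8·27966 = 223729, and √223729 = 473.
So n = (-1 + 473) / 2 = 472/2 = 236.
Check: 236·237/2 = 27966. ✓

236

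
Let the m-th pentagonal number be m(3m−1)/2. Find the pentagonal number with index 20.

590

20·(3·20 − 1)/2 = 20·59/2 = 590.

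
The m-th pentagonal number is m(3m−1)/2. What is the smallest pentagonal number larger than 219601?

219842

Solve n(3n−1)/2 > 219601 for integer n.
The largest n with value ≤ 219601 is 382 (since 218695 ≤ 219601 < 219842), so the first above is n = 383, value 219842.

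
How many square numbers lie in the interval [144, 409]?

The n-th square number is n².
Smallest index with value ≥ 144: n = 12 (giving 144).
Largest index with value ≤ 409: n = 20 (giving 400).
Indices 12 through 20: 9 terms.

9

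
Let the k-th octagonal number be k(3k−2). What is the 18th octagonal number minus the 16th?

200

18·(3·18 − 2) = 936 and 16·(3·16 − 2) = 736.
Difference: 936 − 736 = 200.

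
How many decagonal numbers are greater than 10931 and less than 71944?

The n-th decagonal number is n(4n−3).
Smallest index with value > 10931: n = 53 (giving 11077).
Largest index with value < 71944: n = 134 (giving 71422).
Indices 53 through 134: 82 terms.

82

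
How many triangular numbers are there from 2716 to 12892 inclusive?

87

The n-th triangular number is n(n+1)/2.
Smallest index with value ≥ 2716: n = 74 (giving 2775).
Largest index with value ≤ 12892: n = 160 (giving 12880).
Indices 74 through 160: 87 terms.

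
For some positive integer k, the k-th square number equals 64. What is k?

We need n² = 64, so n = √64 = 8.

8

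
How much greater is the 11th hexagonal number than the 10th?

Consecutive hexagonal numbers differ by 4n − 3: here 4·11 − 3 = 41.

41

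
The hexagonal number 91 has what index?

Set n(2n−1) = 91, giving 2n² − n − 91 = 0.
The discriminant is 1 + 8·91 = 729, and √729 = 27.
So n = (1 + 27) / 4 = 28/4 = 7.

7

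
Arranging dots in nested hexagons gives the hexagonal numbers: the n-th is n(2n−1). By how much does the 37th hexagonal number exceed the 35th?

37·(2·37 − 1) = 2701 and 35·(2·35 − 1) = 2415.
Difference: 2701 − 2415 = 286.

286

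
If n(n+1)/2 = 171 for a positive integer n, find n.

18

Set n(n+1)/2 = 171, giving n² + n − 342 = 0.
So n = (-1 + 37) / 2 = 36/2 = 18.
Check: 18·19/2 = 171. ✓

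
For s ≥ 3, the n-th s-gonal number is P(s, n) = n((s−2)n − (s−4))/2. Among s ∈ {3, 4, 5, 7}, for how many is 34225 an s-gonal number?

1

s = 3: P(3, 261) = 34191 and P(3, 262) = 34453; 34225 is not s-gonal.
s = 4: P(4, 185) = 34225. ✓
s = 5: P(5, 151) = 34126 and P(5, 152) = 34580; 34225 is not s-gonal.
s = 7: P(7, 117) = 34047 and P(7, 118) = 34633; 34225 is not s-gonal.
Hits: s ∈ {4} → 1.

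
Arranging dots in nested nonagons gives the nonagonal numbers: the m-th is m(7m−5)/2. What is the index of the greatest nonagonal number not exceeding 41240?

Solve n(7n−5)/2 ≤ 41240 for integer n.
n = 108 gives 40554 ≤ 41240, while n = 109 gives 41311 > 41240; so the answer is index 108.

108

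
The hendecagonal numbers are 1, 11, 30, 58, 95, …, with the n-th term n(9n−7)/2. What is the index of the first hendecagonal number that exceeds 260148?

Solve n(9n−7)/2 > 260148 for integer n.
The largest n with value ≤ 260148 is 240 (since 258360 ≤ 260148 < 260521), so the first above is n = 241, value 260521.

241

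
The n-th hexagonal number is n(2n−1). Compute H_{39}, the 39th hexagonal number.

3003

The 39th hexagonal number is n(2n−1) with n = 39.
39·(2·39 − 1) = 39·77 = 3003.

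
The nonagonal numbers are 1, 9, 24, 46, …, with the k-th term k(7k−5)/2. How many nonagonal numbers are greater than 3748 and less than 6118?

9

The n-th nonagonal number is n(7n−5)/2.
Smallest index with value > 3748: n = 34 (giving 3961).
Largest index with value < 6118: n = 42 (giving 6069).
Indices 34 through 42: 9 terms.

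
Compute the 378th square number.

142884

The 378th square number is n² with n = 378.
378² = 142884.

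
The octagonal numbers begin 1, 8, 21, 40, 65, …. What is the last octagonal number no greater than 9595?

9296

Solve n(3n−2) ≤ 9595 for integer n.
n = 56 gives 9296 ≤ 9595, while n = 57 gives 9633 > 9595; so the answer is 9296.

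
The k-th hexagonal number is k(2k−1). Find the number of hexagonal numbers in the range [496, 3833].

29

The n-th hexagonal number is n(2n−1).
Smallest index with value ≥ 496: n = 16 (giving 496).
Largest index with value ≤ 3833: n = 44 (giving 3828).
Indices 16 through 44: 29 terms.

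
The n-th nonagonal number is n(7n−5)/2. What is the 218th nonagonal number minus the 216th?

218·(7·218 − 5)/2 = 165789 and 216·(7·216 − 5)/2 = 162756.
Difference: 165789 − 162756 = 3033.

3033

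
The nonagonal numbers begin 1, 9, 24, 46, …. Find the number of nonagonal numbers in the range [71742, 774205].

The n-th nonagonal number is n(7n−5)/2.
Smallest index with value ≥ 71742: n = 144 (giving 72216).
Largest index with value ≤ 774205: n = 470 (giving 771975).
Indices 144 through 470: 327 terms.

327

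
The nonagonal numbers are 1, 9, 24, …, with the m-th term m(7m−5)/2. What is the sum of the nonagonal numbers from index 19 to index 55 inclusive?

188626

Σ i(7i−5)/2 = (7Σi² − 5Σi) / 2 over i = 19..55.
Σi = 1540 − 171 = 1369 and Σi² = 56980 − 2109 = 54871.
(7·54871 − 5·1369) / 2 = 377252/2 = 188626.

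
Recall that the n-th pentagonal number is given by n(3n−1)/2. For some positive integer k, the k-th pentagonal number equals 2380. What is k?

40

Set n(3n−1)/2 = 2380, giving 3n² − n − 4760 = 0.
The discriminant is 1 + 24·2380 = 57121, and √57121 = 239.
So n = (1 + 239) / 6 = 240/6 = 40.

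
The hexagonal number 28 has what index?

Set n(2n−1) = 28, giving 2n² − n − 28 = 0.
The discriminant is 1 + 8·28 = 225, and √225 = 15.
So n = (1 + 15) / 4 = 16/4 = 4.
Check: 4·(2·4 − 1) = 28. ✓

4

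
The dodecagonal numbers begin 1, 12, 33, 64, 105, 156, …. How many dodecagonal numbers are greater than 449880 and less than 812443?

The n-th dodecagonal number is n(5n−4).
Smallest index with value > 449880: n = 301 (giving 451801).
Largest index with value < 812443: n = 403 (giving 810433).
Indices 301 through 403: 103 terms.

103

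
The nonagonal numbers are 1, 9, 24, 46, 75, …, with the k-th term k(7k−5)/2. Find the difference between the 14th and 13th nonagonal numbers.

92

Consecutive nonagonal numbers differ by 7n − 6: here 7·14 − 6 = 92.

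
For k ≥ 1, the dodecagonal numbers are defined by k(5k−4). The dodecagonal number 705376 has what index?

Set n(5n−4) = 705376, giving 5n² − 4n − 705376 = 0.
The discriminant is 16 + 20·705376 = 14107536, and √14107536 = 3756.
So n = (4 + 3756) / 10 = 3760/10 = 376.

376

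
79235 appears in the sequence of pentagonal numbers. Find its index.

Set n(3n−1)/2 = 79235, giving 3n² − n − 158470 = 0.
The discriminant is 1 + 24·79235 = 1901641, and √1901641 = 1379.
So n = (1 + 1379) / 6 = 1380/6 = 230.

230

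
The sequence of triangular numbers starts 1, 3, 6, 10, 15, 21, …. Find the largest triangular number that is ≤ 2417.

2415

Solve n(n+1)/2 ≤ 2417 for integer n.
n = 69 gives 2415 ≤ 2417, while n = 70 gives 2485 > 2417; so the answer is 2415.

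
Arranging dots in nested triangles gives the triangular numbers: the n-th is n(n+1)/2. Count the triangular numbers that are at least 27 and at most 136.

The n-th triangular number is n(n+1)/2.
Smallest index with value ≥ 27: n = 7 (giving 28).
Largest index with value ≤ 136: n = 16 (giving 136).
Indices 7 through 16: 10 terms.

10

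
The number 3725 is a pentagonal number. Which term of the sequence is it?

Set n(3n−1)/2 = 3725, giving 3n² − n − 7450 = 0.
The discriminant is 1 + 24·3725 = 89401, and √89401 = 299.
So n = (1 + 299) / 6 = 300/6 = 50.

50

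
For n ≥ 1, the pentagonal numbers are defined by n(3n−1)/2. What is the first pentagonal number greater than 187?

210

Solve n(3n−1)/2 > 187 for integer n.
The largest n with value ≤ 187 is 11 (since 176 ≤ 187 < 210), so the first above is n = 12, value 210.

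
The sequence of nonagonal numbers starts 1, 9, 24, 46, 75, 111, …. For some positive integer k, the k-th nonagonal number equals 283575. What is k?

Set n(7n−5)/2 = 283575, giving 7n² − 5n − 567150 = 0.
The discriminant is 25 + 56·283575 = 15880225, and √15880225 = 3985.
So n = (5 + 3985) / 14 = 3990/14 = 285.

285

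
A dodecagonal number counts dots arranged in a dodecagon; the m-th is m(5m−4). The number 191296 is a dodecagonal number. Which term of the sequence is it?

196

Set n(5n−4) = 191296, giving 5n² − 4n − 191296 = 0.
So n = (4 + 1956) / 10 = 1960/10 = 196.
Check: 196·(5·196 − 4) = 191296. ✓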